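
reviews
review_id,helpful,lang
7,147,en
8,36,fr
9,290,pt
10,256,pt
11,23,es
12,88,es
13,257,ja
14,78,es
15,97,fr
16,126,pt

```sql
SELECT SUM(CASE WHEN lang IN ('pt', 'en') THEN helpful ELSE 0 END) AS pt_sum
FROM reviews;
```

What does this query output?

review_id=7: ✓ → 147
review_id=8: ✗
review_id=9: ✓ → 290
review_id=10: ✓ → 256
review_id=11: ✗
review_id=12: ✗
review_id=13: ✗
review_id=14: ✗
review_id=15: ✗
review_id=16: ✓ → 126
pt_sum = 147 + 290 + 256 + 126 = 819

819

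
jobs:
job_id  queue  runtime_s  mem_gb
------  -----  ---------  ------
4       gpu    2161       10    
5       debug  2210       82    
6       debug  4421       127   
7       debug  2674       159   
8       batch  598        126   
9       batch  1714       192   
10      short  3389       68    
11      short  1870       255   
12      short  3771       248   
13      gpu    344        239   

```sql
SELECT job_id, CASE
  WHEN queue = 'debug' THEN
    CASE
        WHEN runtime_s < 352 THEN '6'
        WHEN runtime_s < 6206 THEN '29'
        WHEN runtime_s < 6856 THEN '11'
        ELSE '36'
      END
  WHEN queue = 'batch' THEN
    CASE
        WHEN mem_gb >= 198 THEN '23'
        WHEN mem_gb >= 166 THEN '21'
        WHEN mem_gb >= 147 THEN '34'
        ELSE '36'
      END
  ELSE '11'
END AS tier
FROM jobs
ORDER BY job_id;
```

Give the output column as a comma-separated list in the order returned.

job_id=4: queue='gpu' → outer ELSE → 11
job_id=5: queue='debug' → inner[runtime_s < 6206] → 29
job_id=6: queue='debug' → inner[runtime_s < 6206] → 29
job_id=7: queue='debug' → inner[runtime_s < 6206] → 29
job_id=8: queue='batch' → inner[ELSE] → 36
job_id=9: queue='batch' → inner[mem_gb >= 166] → 21
job_id=10: queue='short' → outer ELSE → 11
job_id=11: queue='short' → outer ELSE → 11
job_id=12: queue='short' → outer ELSE → 11
job_id=13: queue='gpu' → outer ELSE → 11

11, 29, 29, 29, 36, 21, 11, 11, 11, 11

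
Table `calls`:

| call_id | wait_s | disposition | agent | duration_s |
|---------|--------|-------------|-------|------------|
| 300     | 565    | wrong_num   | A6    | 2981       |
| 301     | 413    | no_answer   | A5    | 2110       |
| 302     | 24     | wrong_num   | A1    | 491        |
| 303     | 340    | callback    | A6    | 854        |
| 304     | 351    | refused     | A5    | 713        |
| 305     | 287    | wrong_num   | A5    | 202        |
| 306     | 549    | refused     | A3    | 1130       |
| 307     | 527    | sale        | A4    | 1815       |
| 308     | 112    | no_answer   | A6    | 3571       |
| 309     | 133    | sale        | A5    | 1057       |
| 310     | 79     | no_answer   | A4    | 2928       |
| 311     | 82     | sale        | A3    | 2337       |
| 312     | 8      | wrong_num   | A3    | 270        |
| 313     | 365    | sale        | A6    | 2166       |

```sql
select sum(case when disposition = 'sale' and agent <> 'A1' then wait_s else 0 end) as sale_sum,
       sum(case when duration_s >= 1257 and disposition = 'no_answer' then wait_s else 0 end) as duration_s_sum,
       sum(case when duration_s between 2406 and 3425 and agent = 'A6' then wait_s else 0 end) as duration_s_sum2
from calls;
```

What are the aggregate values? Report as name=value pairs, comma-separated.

sale_sum=1107, duration_s_sum=604, duration_s_sum2=565

[sale_sum: disposition = 'sale' and agent <> 'A1']
call_id=300: ✗
call_id=301: ✗
call_id=302: ✗
call_id=303: ✗
call_id=304: ✗
call_id=305: ✗
call_id=306: ✗
call_id=307: ✓ → 527
call_id=308: ✗
call_id=309: ✓ → 133
call_id=310: ✗
call_id=311: ✓ → 82
call_id=312: ✗
call_id=313: ✓ → 365
sale_sum = 527 + 133 + 82 + 365 = 1107
—
[duration_s_sum: duration_s >= 1257 and disposition = 'no_answer']
call_id=300: ✗
call_id=301: ✓ → 413
call_id=302: ✗
call_id=303: ✗
call_id=304: ✗
call_id=305: ✗
call_id=306: ✗
call_id=307: ✗
call_id=308: ✓ → 112
call_id=309: ✗
call_id=310: ✓ → 79
call_id=311: ✗
call_id=312: ✗
call_id=313: ✗
duration_s_sum = 413 + 112 + 79 = 604
—
[duration_s_sum2: duration_s between 2406 and 3425 and agent = 'A6']
call_id=300: ✓ → 565
call_id=301: ✗
call_id=302: ✗
call_id=303: ✗
call_id=304: ✗
call_id=305: ✗
call_id=306: ✗
call_id=307: ✗
call_id=308: ✗
call_id=309: ✗
call_id=310: ✗
call_id=311: ✗
call_id=312: ✗
call_id=313: ✗
duration_s_sum2 = 565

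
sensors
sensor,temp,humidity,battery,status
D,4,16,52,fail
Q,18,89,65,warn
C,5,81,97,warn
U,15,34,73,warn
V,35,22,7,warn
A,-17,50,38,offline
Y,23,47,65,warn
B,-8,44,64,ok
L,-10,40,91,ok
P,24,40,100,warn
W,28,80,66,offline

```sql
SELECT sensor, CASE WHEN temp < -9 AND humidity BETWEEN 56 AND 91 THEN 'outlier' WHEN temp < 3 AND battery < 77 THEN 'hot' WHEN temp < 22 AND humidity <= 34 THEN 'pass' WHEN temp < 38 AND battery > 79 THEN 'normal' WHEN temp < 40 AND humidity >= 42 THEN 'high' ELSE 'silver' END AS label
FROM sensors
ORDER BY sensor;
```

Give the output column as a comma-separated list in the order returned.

sensor=A: temp < 3 AND battery < 77 → hot
sensor=B: temp < 3 AND battery < 77 → hot
sensor=C: temp < 38 AND battery > 79 → normal
sensor=D: temp < 22 AND humidity <= 34 → pass
sensor=L: temp < 38 AND battery > 79 → normal
sensor=P: temp < 38 AND battery > 79 → normal
sensor=Q: temp < 40 AND humidity >= 42 → high
sensor=U: temp < 22 AND humidity <= 34 → pass
sensor=V: ELSE → silver
sensor=W: temp < 40 AND humidity >= 42 → high
sensor=Y: temp < 40 AND humidity >= 42 → high

hot, hot, normal, pass, normal, normal, high, pass, silver, high, high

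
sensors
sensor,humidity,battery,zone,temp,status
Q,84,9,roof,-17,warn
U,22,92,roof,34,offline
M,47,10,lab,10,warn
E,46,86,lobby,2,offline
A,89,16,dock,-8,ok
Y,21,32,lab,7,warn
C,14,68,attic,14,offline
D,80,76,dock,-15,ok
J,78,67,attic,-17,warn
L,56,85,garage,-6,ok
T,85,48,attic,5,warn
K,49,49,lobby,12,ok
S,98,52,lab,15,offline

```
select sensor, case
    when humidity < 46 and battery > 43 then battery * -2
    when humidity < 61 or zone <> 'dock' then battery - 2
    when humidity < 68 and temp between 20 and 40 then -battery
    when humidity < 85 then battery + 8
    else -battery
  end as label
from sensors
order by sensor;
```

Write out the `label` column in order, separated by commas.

-16, -136, 84, 84, 65, 47, 83, 8, 7, 50, 46, -184, 30

sensor=A: ELSE → -16
sensor=C: humidity < 46 and battery > 43 → -136
sensor=D: humidity < 85 → 84
sensor=E: humidity < 61 or zone <> 'dock' → 84
sensor=J: humidity < 61 or zone <> 'dock' → 65
sensor=K: humidity < 61 or zone <> 'dock' → 47
sensor=L: humidity < 61 or zone <> 'dock' → 83
sensor=M: humidity < 61 or zone <> 'dock' → 8
sensor=Q: humidity < 61 or zone <> 'dock' → 7
sensor=S: humidity < 61 or zone <> 'dock' → 50
sensor=T: humidity < 61 or zone <> 'dock' → 46
sensor=U: humidity < 46 and battery > 43 → -184
sensor=Y: humidity < 61 or zone <> 'dock' → 30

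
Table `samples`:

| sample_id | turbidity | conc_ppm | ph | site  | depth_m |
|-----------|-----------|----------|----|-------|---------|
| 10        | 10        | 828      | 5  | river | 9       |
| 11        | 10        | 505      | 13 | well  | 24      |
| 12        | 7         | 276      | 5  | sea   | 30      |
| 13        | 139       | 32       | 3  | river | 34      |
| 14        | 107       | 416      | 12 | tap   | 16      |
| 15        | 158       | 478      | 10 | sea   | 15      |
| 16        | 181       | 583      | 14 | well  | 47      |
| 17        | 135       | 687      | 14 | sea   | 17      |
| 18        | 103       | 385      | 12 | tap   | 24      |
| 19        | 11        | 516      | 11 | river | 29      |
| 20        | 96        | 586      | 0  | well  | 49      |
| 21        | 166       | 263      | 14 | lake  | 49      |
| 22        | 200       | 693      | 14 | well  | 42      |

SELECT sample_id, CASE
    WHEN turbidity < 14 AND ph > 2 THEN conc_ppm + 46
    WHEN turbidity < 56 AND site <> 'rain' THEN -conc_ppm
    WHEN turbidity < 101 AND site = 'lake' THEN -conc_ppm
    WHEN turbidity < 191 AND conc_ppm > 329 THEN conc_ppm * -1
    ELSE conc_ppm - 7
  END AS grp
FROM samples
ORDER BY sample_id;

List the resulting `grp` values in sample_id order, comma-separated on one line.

874, 551, 322, 25, -416, -478, -583, -687, -385, 562, -586, 256, 686

sample_id=10: turbidity < 14 AND ph > 2 → 874
sample_id=11: turbidity < 14 AND ph > 2 → 551
sample_id=12: turbidity < 14 AND ph > 2 → 322
sample_id=13: ELSE → 25
sample_id=14: turbidity < 191 AND conc_ppm > 329 → -416
sample_id=15: turbidity < 191 AND conc_ppm > 329 → -478
sample_id=16: turbidity < 191 AND conc_ppm > 329 → -583
sample_id=17: turbidity < 191 AND conc_ppm > 329 → -687
sample_id=18: turbidity < 191 AND conc_ppm > 329 → -385
sample_id=19: turbidity < 14 AND ph > 2 → 562
sample_id=20: turbidity < 191 AND conc_ppm > 329 → -586
sample_id=21: ELSE → 256
sample_id=22: ELSE → 686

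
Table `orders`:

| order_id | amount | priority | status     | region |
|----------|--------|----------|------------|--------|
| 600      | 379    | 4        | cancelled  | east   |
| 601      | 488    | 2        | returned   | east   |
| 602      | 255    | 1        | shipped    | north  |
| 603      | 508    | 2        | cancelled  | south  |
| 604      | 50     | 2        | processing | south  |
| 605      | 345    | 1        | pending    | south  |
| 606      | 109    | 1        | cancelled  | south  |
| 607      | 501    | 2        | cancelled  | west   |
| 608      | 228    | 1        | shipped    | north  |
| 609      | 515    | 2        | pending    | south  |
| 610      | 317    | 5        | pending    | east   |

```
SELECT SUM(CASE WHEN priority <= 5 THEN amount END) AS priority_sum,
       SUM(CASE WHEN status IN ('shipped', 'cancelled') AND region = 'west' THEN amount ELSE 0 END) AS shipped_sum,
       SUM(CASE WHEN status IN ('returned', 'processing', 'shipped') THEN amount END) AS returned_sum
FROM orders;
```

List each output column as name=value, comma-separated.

[priority_sum: priority <= 5]
order_id=600: ✓ → 379
order_id=601: ✓ → 488
order_id=602: ✓ → 255
order_id=603: ✓ → 508
order_id=604: ✓ → 50
order_id=605: ✓ → 345
order_id=606: ✓ → 109
order_id=607: ✓ → 501
order_id=608: ✓ → 228
order_id=609: ✓ → 515
order_id=610: ✓ → 317
priority_sum = 379 + 488 + 255 + 508 + 50 + 345 + 109 + 501 + 228 + 515 + 317 = 3695
—
[shipped_sum: status IN ('shipped', 'cancelled') AND region = 'west']
order_id=600: ✗
order_id=601: ✗
order_id=602: ✗
order_id=603: ✗
order_id=604: ✗
order_id=605: ✗
order_id=606: ✗
order_id=607: ✓ → 501
order_id=608: ✗
order_id=609: ✗
order_id=610: ✗
shipped_sum = 501
—
[returned_sum: status IN ('returned', 'processing', 'shipped')]
order_id=600: ✗
order_id=601: ✓ → 488
order_id=602: ✓ → 255
order_id=603: ✗
order_id=604: ✓ → 50
order_id=605: ✗
order_id=606: ✗
order_id=607: ✗
order_id=608: ✓ → 228
order_id=609: ✗
order_id=610: ✗
returned_sum = 488 + 255 + 50 + 228 = 1021

priority_sum=3695, shipped_sum=501, returned_sum=1021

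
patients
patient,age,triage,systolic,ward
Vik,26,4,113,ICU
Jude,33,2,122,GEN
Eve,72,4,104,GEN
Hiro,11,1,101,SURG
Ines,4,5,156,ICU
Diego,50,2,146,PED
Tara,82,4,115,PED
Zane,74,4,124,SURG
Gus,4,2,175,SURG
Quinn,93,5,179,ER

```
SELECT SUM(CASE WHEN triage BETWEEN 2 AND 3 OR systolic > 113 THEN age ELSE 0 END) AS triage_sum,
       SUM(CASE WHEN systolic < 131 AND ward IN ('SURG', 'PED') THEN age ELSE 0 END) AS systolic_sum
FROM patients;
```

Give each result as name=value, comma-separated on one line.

triage_sum=340, systolic_sum=167

[triage_sum: triage BETWEEN 2 AND 3 OR systolic > 113]
patient=Vik: ✗
patient=Jude: ✓ → 33
patient=Eve: ✗
patient=Hiro: ✗
patient=Ines: ✓ → 4
patient=Diego: ✓ → 50
patient=Tara: ✓ → 82
patient=Zane: ✓ → 74
patient=Gus: ✓ → 4
patient=Quinn: ✓ → 93
triage_sum = 33 + 4 + 50 + 82 + 74 + 4 + 93 = 340
—
[systolic_sum: systolic < 131 AND ward IN ('SURG', 'PED')]
patient=Vik: ✗
patient=Jude: ✗
patient=Eve: ✗
patient=Hiro: ✓ → 11
patient=Ines: ✗
patient=Diego: ✗
patient=Tara: ✓ → 82
patient=Zane: ✓ → 74
patient=Gus: ✗
patient=Quinn: ✗
systolic_sum = 11 + 82 + 74 = 167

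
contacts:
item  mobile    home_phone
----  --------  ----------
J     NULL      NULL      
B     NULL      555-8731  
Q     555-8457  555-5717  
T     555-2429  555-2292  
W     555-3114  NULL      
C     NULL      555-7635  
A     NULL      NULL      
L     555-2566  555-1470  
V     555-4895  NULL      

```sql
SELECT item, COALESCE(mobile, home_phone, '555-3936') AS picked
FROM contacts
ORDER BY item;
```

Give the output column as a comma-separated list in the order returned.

item=A: mobile=NULL, home_phone=NULL, → literal 555-3936 → 555-3936
item=B: mobile=NULL, home_phone=555-8731 → 555-8731
item=C: mobile=NULL, home_phone=555-7635 → 555-7635
item=J: mobile=NULL, home_phone=NULL, → literal 555-3936 → 555-3936
item=L: mobile=555-2566 → 555-2566
item=Q: mobile=555-8457 → 555-8457
item=T: mobile=555-2429 → 555-2429
item=V: mobile=555-4895 → 555-4895
item=W: mobile=555-3114 → 555-3114

555-3936, 555-8731, 555-7635, 555-3936, 555-2566, 555-8457, 555-2429, 555-4895, 555-3114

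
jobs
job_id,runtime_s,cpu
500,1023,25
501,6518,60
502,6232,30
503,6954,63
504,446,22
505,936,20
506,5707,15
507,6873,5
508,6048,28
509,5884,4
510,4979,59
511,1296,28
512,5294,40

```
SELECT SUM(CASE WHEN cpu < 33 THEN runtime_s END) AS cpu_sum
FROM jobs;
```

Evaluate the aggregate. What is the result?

34445

job_id=500: ✓ → 1023
job_id=501: ✗
job_id=502: ✓ → 6232
job_id=503: ✗
job_id=504: ✓ → 446
job_id=505: ✓ → 936
job_id=506: ✓ → 5707
job_id=507: ✓ → 6873
job_id=508: ✓ → 6048
job_id=509: ✓ → 5884
job_id=510: ✗
job_id=511: ✓ → 1296
job_id=512: ✗
cpu_sum = 1023 + 6232 + 446 + 936 + 5707 + 6873 + 6048 + 5884 + 1296 = 34445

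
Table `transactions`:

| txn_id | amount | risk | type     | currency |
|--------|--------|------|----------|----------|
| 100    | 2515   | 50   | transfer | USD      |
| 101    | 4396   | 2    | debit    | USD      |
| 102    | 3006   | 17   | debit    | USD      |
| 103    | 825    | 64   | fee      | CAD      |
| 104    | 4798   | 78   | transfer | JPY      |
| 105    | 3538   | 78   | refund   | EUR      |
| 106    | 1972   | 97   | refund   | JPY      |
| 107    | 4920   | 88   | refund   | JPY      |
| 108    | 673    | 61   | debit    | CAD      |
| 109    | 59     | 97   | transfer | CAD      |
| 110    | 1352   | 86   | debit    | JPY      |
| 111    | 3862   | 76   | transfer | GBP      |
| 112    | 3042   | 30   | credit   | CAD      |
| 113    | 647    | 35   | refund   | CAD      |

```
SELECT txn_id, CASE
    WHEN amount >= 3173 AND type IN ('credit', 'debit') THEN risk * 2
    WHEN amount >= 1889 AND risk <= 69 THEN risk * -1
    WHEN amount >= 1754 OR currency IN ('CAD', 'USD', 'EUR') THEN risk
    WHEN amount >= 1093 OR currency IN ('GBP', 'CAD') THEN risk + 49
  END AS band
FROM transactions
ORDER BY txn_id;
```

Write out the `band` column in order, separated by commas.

txn_id=100: amount >= 1889 AND risk <= 69 → -50
txn_id=101: amount >= 3173 AND type IN ('credit', 'debit') → 4
txn_id=102: amount >= 1889 AND risk <= 69 → -17
txn_id=103: amount >= 1754 OR currency IN ('CAD', 'USD', 'EUR') → 64
txn_id=104: amount >= 1754 OR currency IN ('CAD', 'USD', 'EUR') → 78
txn_id=105: amount >= 1754 OR currency IN ('CAD', 'USD', 'EUR') → 78
txn_id=106: amount >= 1754 OR currency IN ('CAD', 'USD', 'EUR') → 97
txn_id=107: amount >= 1754 OR currency IN ('CAD', 'USD', 'EUR') → 88
txn_id=108: amount >= 1754 OR currency IN ('CAD', 'USD', 'EUR') → 61
txn_id=109: amount >= 1754 OR currency IN ('CAD', 'USD', 'EUR') → 97
txn_id=110: amount >= 1093 OR currency IN ('GBP', 'CAD') → 135
txn_id=111: amount >= 1754 OR currency IN ('CAD', 'USD', 'EUR') → 76
txn_id=112: amount >= 1889 AND risk <= 69 → -30
txn_id=113: amount >= 1754 OR currency IN ('CAD', 'USD', 'EUR') → 35

-50, 4, -17, 64, 78, 78, 97, 88, 61, 97, 135, 76, -30, 35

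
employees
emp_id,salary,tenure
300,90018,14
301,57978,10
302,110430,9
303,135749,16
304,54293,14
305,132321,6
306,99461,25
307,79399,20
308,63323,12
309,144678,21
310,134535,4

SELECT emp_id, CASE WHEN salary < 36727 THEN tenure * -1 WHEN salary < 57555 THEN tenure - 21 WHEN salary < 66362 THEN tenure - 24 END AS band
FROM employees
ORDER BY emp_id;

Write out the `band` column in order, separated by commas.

emp_id=300: (no match → NULL) → NULL
emp_id=301: salary < 66362 → -14
emp_id=302: (no match → NULL) → NULL
emp_id=303: (no match → NULL) → NULL
emp_id=304: salary < 57555 → -7
emp_id=305: (no match → NULL) → NULL
emp_id=306: (no match → NULL) → NULL
emp_id=307: (no match → NULL) → NULL
emp_id=308: salary < 66362 → -12
emp_id=309: (no match → NULL) → NULL
emp_id=310: (no match → NULL) → NULL

NULL, -14, NULL, NULL, -7, NULL, NULL, NULL, -12, NULL, NULL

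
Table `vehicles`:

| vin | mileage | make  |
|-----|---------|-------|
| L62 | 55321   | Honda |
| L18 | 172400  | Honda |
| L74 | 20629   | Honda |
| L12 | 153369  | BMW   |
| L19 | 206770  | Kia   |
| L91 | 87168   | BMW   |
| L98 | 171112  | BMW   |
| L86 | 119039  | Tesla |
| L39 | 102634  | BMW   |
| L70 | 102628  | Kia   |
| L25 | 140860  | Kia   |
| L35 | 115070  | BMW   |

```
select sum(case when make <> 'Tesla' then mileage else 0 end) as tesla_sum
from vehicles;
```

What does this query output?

1327961

vin=L62: ✓ → 55321
vin=L18: ✓ → 172400
vin=L74: ✓ → 20629
vin=L12: ✓ → 153369
vin=L19: ✓ → 206770
vin=L91: ✓ → 87168
vin=L98: ✓ → 171112
vin=L86: ✗
vin=L39: ✓ → 102634
vin=L70: ✓ → 102628
vin=L25: ✓ → 140860
vin=L35: ✓ → 115070
tesla_sum = 55321 + 172400 + 20629 + 153369 + 206770 + 87168 + 171112 + 102634 + 102628 + 140860 + 115070 = 1327961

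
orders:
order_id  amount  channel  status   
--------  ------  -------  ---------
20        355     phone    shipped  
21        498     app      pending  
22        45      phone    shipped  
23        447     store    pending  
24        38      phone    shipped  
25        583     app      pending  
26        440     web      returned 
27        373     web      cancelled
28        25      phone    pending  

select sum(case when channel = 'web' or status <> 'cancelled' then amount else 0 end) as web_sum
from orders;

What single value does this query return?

2804

order_id=20: ✓ → 355
order_id=21: ✓ → 498
order_id=22: ✓ → 45
order_id=23: ✓ → 447
order_id=24: ✓ → 38
order_id=25: ✓ → 583
order_id=26: ✓ → 440
order_id=27: ✓ → 373
order_id=28: ✓ → 25
web_sum = 355 + 498 + 45 + 447 + 38 + 583 + 440 + 373 + 25 = 2804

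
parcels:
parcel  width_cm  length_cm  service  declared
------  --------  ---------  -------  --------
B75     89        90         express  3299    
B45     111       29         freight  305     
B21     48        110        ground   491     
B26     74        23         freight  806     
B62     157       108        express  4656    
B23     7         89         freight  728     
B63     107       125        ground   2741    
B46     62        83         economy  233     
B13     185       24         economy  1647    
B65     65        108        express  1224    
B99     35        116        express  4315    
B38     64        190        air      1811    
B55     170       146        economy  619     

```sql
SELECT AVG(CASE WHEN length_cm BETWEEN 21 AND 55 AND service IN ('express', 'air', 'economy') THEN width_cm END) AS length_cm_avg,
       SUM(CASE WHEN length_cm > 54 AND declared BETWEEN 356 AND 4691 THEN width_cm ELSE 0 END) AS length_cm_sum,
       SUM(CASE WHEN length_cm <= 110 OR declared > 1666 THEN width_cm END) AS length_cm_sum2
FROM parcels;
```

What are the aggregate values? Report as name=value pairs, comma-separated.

length_cm_avg=185, length_cm_sum=742, length_cm_sum2=1004

[length_cm_avg: length_cm BETWEEN 21 AND 55 AND service IN ('express', 'air', 'economy')]
parcel=B75: ✗
parcel=B45: ✗
parcel=B21: ✗
parcel=B26: ✗
parcel=B62: ✗
parcel=B23: ✗
parcel=B63: ✗
parcel=B46: ✗
parcel=B13: ✓ → 185
parcel=B65: ✗
parcel=B99: ✗
parcel=B38: ✗
parcel=B55: ✗
length_cm_avg = 185
—
[length_cm_sum: length_cm > 54 AND declared BETWEEN 356 AND 4691]
parcel=B75: ✓ → 89
parcel=B45: ✗
parcel=B21: ✓ → 48
parcel=B26: ✗
parcel=B62: ✓ → 157
parcel=B23: ✓ → 7
parcel=B63: ✓ → 107
parcel=B46: ✗
parcel=B13: ✗
parcel=B65: ✓ → 65
parcel=B99: ✓ → 35
parcel=B38: ✓ → 64
parcel=B55: ✓ → 170
length_cm_sum = 89 + 48 + 157 + 7 + 107 + 65 + 35 + 64 + 170 = 742
—
[length_cm_sum2: length_cm <= 110 OR declared > 1666]
parcel=B75: ✓ → 89
parcel=B45: ✓ → 111
parcel=B21: ✓ → 48
parcel=B26: ✓ → 74
parcel=B62: ✓ → 157
parcel=B23: ✓ → 7
parcel=B63: ✓ → 107
parcel=B46: ✓ → 62
parcel=B13: ✓ → 185
parcel=B65: ✓ → 65
parcel=B99: ✓ → 35
parcel=B38: ✓ → 64
parcel=B55: ✗
length_cm_sum2 = 89 + 111 + 48 + 74 + 157 + 7 + 107 + 62 + 185 + 65 + 35 + 64 = 1004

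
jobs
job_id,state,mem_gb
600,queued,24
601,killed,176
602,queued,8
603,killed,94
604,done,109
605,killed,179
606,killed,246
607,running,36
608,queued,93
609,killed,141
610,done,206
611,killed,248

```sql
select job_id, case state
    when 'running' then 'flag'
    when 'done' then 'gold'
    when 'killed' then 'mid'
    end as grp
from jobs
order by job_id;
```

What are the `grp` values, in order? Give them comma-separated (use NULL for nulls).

NULL, mid, NULL, mid, gold, mid, mid, flag, NULL, mid, gold, mid

job_id=600: (no match → NULL) → NULL
job_id=601: state='killed' → mid
job_id=602: (no match → NULL) → NULL
job_id=603: state='killed' → mid
job_id=604: state='done' → gold
job_id=605: state='killed' → mid
job_id=606: state='killed' → mid
job_id=607: state='running' → flag
job_id=608: (no match → NULL) → NULL
job_id=609: state='killed' → mid
job_id=610: state='done' → gold
job_id=611: state='killed' → mid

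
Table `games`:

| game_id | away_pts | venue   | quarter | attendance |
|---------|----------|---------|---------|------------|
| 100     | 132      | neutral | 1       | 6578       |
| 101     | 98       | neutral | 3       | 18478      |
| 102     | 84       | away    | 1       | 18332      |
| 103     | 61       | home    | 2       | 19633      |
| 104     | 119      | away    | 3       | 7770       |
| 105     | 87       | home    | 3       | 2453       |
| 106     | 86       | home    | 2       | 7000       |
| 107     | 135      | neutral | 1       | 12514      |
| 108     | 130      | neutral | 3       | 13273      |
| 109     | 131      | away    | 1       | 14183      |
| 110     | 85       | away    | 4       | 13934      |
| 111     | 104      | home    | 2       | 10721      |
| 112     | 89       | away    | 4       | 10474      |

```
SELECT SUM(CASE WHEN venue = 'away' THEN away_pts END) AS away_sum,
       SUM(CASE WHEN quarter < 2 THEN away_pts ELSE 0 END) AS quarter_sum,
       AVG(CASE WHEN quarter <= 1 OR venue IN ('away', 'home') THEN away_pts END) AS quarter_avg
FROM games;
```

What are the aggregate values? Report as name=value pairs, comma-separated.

[away_sum: venue = 'away']
game_id=100: ✗
game_id=101: ✗
game_id=102: ✓ → 84
game_id=103: ✗
game_id=104: ✓ → 119
game_id=105: ✗
game_id=106: ✗
game_id=107: ✗
game_id=108: ✗
game_id=109: ✓ → 131
game_id=110: ✓ → 85
game_id=111: ✗
game_id=112: ✓ → 89
away_sum = 84 + 119 + 131 + 85 + 89 = 508
—
[quarter_sum: quarter < 2]
game_id=100: ✓ → 132
game_id=101: ✗
game_id=102: ✓ → 84
game_id=103: ✗
game_id=104: ✗
game_id=105: ✗
game_id=106: ✗
game_id=107: ✓ → 135
game_id=108: ✗
game_id=109: ✓ → 131
game_id=110: ✗
game_id=111: ✗
game_id=112: ✗
quarter_sum = 132 + 84 + 135 + 131 = 482
—
[quarter_avg: quarter <= 1 OR venue IN ('away', 'home')]
game_id=100: ✓ → 132
game_id=101: ✗
game_id=102: ✓ → 84
game_id=103: ✓ → 61
game_id=104: ✓ → 119
game_id=105: ✓ → 87
game_id=106: ✓ → 86
game_id=107: ✓ → 135
game_id=108: ✗
game_id=109: ✓ → 131
game_id=110: ✓ → 85
game_id=111: ✓ → 104
game_id=112: ✓ → 89
quarter_avg = (132 + 84 + 61 + 119 + 87 + 86 + 135 + 131 + 85 + 104 + 89) / 11 = 101.1818181818

away_sum=508, quarter_sum=482, quarter_avg=101.1818181818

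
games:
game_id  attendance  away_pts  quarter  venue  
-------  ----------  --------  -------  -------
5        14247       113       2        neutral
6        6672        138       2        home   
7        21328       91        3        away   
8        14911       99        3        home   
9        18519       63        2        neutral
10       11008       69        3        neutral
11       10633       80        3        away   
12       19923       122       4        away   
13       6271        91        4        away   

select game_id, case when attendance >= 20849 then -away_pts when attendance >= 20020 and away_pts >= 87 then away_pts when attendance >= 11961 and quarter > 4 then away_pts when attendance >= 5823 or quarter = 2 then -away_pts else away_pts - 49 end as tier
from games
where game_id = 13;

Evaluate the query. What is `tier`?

-91

game_id = 13: attendance=6271, away_pts=91, quarter=4, venue=away.
attendance >= 20849 → false
attendance >= 20020 and away_pts >= 87 → false
attendance >= 11961 and quarter > 4 → false
attendance >= 5823 or quarter = 2 → true → -91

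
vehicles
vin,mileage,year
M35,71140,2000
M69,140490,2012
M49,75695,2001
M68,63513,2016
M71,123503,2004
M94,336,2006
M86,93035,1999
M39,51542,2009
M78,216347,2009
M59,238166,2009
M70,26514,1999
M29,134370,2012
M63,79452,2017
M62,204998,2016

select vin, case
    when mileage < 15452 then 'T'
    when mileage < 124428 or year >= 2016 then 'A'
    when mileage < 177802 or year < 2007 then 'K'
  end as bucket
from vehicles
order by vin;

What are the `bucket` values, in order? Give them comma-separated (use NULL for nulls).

K, A, A, A, NULL, A, A, A, K, A, A, NULL, A, T

vin=M29: mileage < 177802 or year < 2007 → K
vin=M35: mileage < 124428 or year >= 2016 → A
vin=M39: mileage < 124428 or year >= 2016 → A
vin=M49: mileage < 124428 or year >= 2016 → A
vin=M59: (no match → NULL) → NULL
vin=M62: mileage < 124428 or year >= 2016 → A
vin=M63: mileage < 124428 or year >= 2016 → A
vin=M68: mileage < 124428 or year >= 2016 → A
vin=M69: mileage < 177802 or year < 2007 → K
vin=M70: mileage < 124428 or year >= 2016 → A
vin=M71: mileage < 124428 or year >= 2016 → A
vin=M78: (no match → NULL) → NULL
vin=M86: mileage < 124428 or year >= 2016 → A
vin=M94: mileage < 15452 → T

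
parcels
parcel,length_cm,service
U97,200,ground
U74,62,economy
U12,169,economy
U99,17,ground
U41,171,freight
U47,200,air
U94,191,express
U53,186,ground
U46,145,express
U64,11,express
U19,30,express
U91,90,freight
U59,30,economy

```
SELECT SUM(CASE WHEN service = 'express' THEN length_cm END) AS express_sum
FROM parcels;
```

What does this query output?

377

parcel=U97: ✗
parcel=U74: ✗
parcel=U12: ✗
parcel=U99: ✗
parcel=U41: ✗
parcel=U47: ✗
parcel=U94: ✓ → 191
parcel=U53: ✗
parcel=U46: ✓ → 145
parcel=U64: ✓ → 11
parcel=U19: ✓ → 30
parcel=U91: ✗
parcel=U59: ✗
express_sum = 191 + 145 + 11 + 30 = 377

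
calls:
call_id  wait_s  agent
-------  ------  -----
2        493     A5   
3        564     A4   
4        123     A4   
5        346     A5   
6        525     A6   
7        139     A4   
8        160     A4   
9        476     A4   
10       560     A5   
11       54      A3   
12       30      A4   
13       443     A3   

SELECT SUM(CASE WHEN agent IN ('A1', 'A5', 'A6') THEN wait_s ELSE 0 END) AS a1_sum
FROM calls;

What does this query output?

call_id=2: ✓ → 493
call_id=3: ✗
call_id=4: ✗
call_id=5: ✓ → 346
call_id=6: ✓ → 525
call_id=7: ✗
call_id=8: ✗
call_id=9: ✗
call_id=10: ✓ → 560
call_id=11: ✗
call_id=12: ✗
call_id=13: ✗
a1_sum = 493 + 346 + 525 + 560 = 1924

1924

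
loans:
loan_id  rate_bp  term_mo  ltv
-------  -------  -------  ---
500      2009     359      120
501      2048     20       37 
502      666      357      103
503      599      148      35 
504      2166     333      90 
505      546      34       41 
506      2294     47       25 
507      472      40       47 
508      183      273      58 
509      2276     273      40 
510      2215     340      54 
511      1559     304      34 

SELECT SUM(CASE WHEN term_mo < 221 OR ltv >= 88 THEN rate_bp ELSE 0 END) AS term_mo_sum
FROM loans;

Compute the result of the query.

10800

loan_id=500: ✓ → 2009
loan_id=501: ✓ → 2048
loan_id=502: ✓ → 666
loan_id=503: ✓ → 599
loan_id=504: ✓ → 2166
loan_id=505: ✓ → 546
loan_id=506: ✓ → 2294
loan_id=507: ✓ → 472
loan_id=508: ✗
loan_id=509: ✗
loan_id=510: ✗
loan_id=511: ✗
term_mo_sum = 2009 + 2048 + 666 + 599 + 2166 + 546 + 2294 + 472 = 10800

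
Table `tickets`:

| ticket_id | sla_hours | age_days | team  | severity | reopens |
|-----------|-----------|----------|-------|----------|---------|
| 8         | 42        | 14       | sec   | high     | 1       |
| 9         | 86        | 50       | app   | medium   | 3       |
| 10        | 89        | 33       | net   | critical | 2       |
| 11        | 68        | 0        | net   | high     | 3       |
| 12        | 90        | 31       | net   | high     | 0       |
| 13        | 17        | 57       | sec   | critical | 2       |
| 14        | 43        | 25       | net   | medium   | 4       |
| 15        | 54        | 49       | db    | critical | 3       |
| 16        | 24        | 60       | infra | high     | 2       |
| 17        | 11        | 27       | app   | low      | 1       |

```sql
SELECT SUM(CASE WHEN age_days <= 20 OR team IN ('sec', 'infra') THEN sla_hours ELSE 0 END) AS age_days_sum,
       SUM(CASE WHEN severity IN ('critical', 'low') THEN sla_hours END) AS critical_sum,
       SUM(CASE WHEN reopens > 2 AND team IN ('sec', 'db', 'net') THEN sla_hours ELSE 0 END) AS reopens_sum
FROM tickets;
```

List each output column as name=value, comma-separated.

[age_days_sum: age_days <= 20 OR team IN ('sec', 'infra')]
ticket_id=8: ✓ → 42
ticket_id=9: ✗
ticket_id=10: ✗
ticket_id=11: ✓ → 68
ticket_id=12: ✗
ticket_id=13: ✓ → 17
ticket_id=14: ✗
ticket_id=15: ✗
ticket_id=16: ✓ → 24
ticket_id=17: ✗
age_days_sum = 42 + 68 + 17 + 24 = 151
—
[critical_sum: severity IN ('critical', 'low')]
ticket_id=8: ✗
ticket_id=9: ✗
ticket_id=10: ✓ → 89
ticket_id=11: ✗
ticket_id=12: ✗
ticket_id=13: ✓ → 17
ticket_id=14: ✗
ticket_id=15: ✓ → 54
ticket_id=16: ✗
ticket_id=17: ✓ → 11
critical_sum = 89 + 17 + 54 + 11 = 171
—
[reopens_sum: reopens > 2 AND team IN ('sec', 'db', 'net')]
ticket_id=8: ✗
ticket_id=9: ✗
ticket_id=10: ✗
ticket_id=11: ✓ → 68
ticket_id=12: ✗
ticket_id=13: ✗
ticket_id=14: ✓ → 43
ticket_id=15: ✓ → 54
ticket_id=16: ✗
ticket_id=17: ✗
reopens_sum = 68 + 43 + 54 = 165

age_days_sum=151, critical_sum=171, reopens_sum=165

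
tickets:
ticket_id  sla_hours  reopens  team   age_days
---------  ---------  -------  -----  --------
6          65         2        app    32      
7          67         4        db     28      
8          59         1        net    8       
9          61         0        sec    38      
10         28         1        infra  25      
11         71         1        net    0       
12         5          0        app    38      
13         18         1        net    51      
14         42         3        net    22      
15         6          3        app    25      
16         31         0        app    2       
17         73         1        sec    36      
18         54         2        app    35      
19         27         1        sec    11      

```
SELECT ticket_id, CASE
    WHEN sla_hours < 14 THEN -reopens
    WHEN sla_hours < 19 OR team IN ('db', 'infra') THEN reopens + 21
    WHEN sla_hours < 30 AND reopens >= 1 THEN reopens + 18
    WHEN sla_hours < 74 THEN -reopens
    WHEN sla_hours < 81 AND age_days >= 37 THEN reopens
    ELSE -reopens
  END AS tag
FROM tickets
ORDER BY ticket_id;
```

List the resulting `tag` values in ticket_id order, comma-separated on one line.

ticket_id=6: sla_hours < 74 → -2
ticket_id=7: sla_hours < 19 OR team IN ('db', 'infra') → 25
ticket_id=8: sla_hours < 74 → -1
ticket_id=9: sla_hours < 74 → 0
ticket_id=10: sla_hours < 19 OR team IN ('db', 'infra') → 22
ticket_id=11: sla_hours < 74 → -1
ticket_id=12: sla_hours < 14 → 0
ticket_id=13: sla_hours < 19 OR team IN ('db', 'infra') → 22
ticket_id=14: sla_hours < 74 → -3
ticket_id=15: sla_hours < 14 → -3
ticket_id=16: sla_hours < 74 → 0
ticket_id=17: sla_hours < 74 → -1
ticket_id=18: sla_hours < 74 → -2
ticket_id=19: sla_hours < 30 AND reopens >= 1 → 19

-2, 25, -1, 0, 22, -1, 0, 22, -3, -3, 0, -1, -2, 19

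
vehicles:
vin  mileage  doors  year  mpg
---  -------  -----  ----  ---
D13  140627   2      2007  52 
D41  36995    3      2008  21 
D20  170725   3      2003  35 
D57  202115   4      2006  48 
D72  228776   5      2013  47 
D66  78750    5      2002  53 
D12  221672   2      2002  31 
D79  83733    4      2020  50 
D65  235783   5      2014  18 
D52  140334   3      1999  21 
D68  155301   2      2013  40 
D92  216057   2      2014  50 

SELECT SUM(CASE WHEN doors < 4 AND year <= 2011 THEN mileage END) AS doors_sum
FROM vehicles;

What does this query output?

710353

vin=D13: ✓ → 140627
vin=D41: ✓ → 36995
vin=D20: ✓ → 170725
vin=D57: ✗
vin=D72: ✗
vin=D66: ✗
vin=D12: ✓ → 221672
vin=D79: ✗
vin=D65: ✗
vin=D52: ✓ → 140334
vin=D68: ✗
vin=D92: ✗
doors_sum = 140627 + 36995 + 170725 + 221672 + 140334 = 710353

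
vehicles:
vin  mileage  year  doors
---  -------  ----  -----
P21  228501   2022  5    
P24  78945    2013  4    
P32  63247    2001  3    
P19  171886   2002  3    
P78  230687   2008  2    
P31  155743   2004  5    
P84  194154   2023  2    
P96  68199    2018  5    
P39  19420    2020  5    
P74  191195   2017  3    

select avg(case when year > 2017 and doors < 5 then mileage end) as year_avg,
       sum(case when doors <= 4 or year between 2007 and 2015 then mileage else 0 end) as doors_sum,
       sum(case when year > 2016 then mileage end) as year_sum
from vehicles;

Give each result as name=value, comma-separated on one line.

year_avg=194154, doors_sum=930114, year_sum=701469

[year_avg: year > 2017 and doors < 5]
vin=P21: ✗
vin=P24: ✗
vin=P32: ✗
vin=P19: ✗
vin=P78: ✗
vin=P31: ✗
vin=P84: ✓ → 194154
vin=P96: ✗
vin=P39: ✗
vin=P74: ✗
year_avg = 194154
—
[doors_sum: doors <= 4 or year between 2007 and 2015]
vin=P21: ✗
vin=P24: ✓ → 78945
vin=P32: ✓ → 63247
vin=P19: ✓ → 171886
vin=P78: ✓ → 230687
vin=P31: ✗
vin=P84: ✓ → 194154
vin=P96: ✗
vin=P39: ✗
vin=P74: ✓ → 191195
doors_sum = 78945 + 63247 + 171886 + 230687 + 194154 + 191195 = 930114
—
[year_sum: year > 2016]
vin=P21: ✓ → 228501
vin=P24: ✗
vin=P32: ✗
vin=P19: ✗
vin=P78: ✗
vin=P31: ✗
vin=P84: ✓ → 194154
vin=P96: ✓ → 68199
vin=P39: ✓ → 19420
vin=P74: ✓ → 191195
year_sum = 228501 + 194154 + 68199 + 19420 + 191195 = 701469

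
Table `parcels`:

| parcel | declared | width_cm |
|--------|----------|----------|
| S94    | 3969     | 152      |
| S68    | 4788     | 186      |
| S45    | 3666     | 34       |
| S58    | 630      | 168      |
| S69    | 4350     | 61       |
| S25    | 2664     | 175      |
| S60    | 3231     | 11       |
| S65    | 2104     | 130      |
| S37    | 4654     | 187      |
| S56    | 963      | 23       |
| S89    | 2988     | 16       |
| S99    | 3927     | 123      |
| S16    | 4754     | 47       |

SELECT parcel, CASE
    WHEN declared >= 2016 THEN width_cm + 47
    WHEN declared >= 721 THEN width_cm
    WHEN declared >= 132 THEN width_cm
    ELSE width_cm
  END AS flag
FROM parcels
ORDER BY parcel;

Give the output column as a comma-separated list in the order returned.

94, 222, 234, 81, 23, 168, 58, 177, 233, 108, 63, 199, 170

parcel=S16: declared >= 2016 → 94
parcel=S25: declared >= 2016 → 222
parcel=S37: declared >= 2016 → 234
parcel=S45: declared >= 2016 → 81
parcel=S56: declared >= 721 → 23
parcel=S58: declared >= 132 → 168
parcel=S60: declared >= 2016 → 58
parcel=S65: declared >= 2016 → 177
parcel=S68: declared >= 2016 → 233
parcel=S69: declared >= 2016 → 108
parcel=S89: declared >= 2016 → 63
parcel=S94: declared >= 2016 → 199
parcel=S99: declared >= 2016 → 170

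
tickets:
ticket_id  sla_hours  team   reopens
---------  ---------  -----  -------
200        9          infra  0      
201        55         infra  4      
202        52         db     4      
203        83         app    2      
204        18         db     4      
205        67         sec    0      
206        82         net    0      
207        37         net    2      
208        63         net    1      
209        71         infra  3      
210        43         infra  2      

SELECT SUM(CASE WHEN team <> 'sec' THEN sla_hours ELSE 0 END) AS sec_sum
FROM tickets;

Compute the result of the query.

ticket_id=200: ✓ → 9
ticket_id=201: ✓ → 55
ticket_id=202: ✓ → 52
ticket_id=203: ✓ → 83
ticket_id=204: ✓ → 18
ticket_id=205: ✗
ticket_id=206: ✓ → 82
ticket_id=207: ✓ → 37
ticket_id=208: ✓ → 63
ticket_id=209: ✓ → 71
ticket_id=210: ✓ → 43
sec_sum = 9 + 55 + 52 + 83 + 18 + 82 + 37 + 63 + 71 + 43 = 513

513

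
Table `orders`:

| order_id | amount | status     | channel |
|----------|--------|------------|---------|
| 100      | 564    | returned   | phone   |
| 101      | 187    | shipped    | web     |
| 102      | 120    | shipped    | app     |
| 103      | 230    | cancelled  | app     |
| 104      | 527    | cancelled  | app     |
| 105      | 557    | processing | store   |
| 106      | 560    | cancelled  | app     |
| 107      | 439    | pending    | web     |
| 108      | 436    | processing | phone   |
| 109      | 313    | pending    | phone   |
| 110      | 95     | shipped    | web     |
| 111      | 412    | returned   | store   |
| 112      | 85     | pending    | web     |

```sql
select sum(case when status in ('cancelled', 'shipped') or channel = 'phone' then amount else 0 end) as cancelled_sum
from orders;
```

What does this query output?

order_id=100: ✓ → 564
order_id=101: ✓ → 187
order_id=102: ✓ → 120
order_id=103: ✓ → 230
order_id=104: ✓ → 527
order_id=105: ✗
order_id=106: ✓ → 560
order_id=107: ✗
order_id=108: ✓ → 436
order_id=109: ✓ → 313
order_id=110: ✓ → 95
order_id=111: ✗
order_id=112: ✗
cancelled_sum = 564 + 187 + 120 + 230 + 527 + 560 + 436 + 313 + 95 = 3032

3032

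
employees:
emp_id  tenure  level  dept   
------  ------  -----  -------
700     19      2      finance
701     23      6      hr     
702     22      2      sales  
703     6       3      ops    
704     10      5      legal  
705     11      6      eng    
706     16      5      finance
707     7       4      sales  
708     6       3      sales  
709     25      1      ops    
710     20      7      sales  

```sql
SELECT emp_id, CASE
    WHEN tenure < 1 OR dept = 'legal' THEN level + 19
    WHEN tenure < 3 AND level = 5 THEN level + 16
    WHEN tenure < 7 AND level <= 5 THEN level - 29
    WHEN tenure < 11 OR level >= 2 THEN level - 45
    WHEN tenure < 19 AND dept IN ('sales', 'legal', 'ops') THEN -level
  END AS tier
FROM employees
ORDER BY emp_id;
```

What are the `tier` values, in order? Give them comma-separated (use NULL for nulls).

-43, -39, -43, -26, 24, -39, -40, -41, -26, NULL, -38

emp_id=700: tenure < 11 OR level >= 2 → -43
emp_id=701: tenure < 11 OR level >= 2 → -39
emp_id=702: tenure < 11 OR level >= 2 → -43
emp_id=703: tenure < 7 AND level <= 5 → -26
emp_id=704: tenure < 1 OR dept = 'legal' → 24
emp_id=705: tenure < 11 OR level >= 2 → -39
emp_id=706: tenure < 11 OR level >= 2 → -40
emp_id=707: tenure < 11 OR level >= 2 → -41
emp_id=708: tenure < 7 AND level <= 5 → -26
emp_id=709: (no match → NULL) → NULL
emp_id=710: tenure < 11 OR level >= 2 → -38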